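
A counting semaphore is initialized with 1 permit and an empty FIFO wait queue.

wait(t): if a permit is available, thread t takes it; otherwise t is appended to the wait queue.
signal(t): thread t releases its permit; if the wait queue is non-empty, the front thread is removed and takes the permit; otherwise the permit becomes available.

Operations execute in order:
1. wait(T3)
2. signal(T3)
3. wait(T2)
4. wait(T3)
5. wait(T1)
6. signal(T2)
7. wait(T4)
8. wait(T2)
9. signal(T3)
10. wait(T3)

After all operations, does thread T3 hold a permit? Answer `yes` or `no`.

Answer: no

Derivation:
Step 1: wait(T3) -> count=0 queue=[] holders={T3}
Step 2: signal(T3) -> count=1 queue=[] holders={none}
Step 3: wait(T2) -> count=0 queue=[] holders={T2}
Step 4: wait(T3) -> count=0 queue=[T3] holders={T2}
Step 5: wait(T1) -> count=0 queue=[T3,T1] holders={T2}
Step 6: signal(T2) -> count=0 queue=[T1] holders={T3}
Step 7: wait(T4) -> count=0 queue=[T1,T4] holders={T3}
Step 8: wait(T2) -> count=0 queue=[T1,T4,T2] holders={T3}
Step 9: signal(T3) -> count=0 queue=[T4,T2] holders={T1}
Step 10: wait(T3) -> count=0 queue=[T4,T2,T3] holders={T1}
Final holders: {T1} -> T3 not in holders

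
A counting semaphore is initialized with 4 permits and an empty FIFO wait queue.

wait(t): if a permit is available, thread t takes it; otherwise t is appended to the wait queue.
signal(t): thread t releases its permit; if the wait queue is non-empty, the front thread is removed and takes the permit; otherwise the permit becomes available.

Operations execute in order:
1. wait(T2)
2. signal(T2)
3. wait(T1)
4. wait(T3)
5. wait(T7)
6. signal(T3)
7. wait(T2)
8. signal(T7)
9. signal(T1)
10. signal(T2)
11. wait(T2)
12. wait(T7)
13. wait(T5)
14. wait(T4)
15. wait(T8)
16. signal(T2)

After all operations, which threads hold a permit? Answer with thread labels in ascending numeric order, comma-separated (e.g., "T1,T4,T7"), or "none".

Answer: T4,T5,T7,T8

Derivation:
Step 1: wait(T2) -> count=3 queue=[] holders={T2}
Step 2: signal(T2) -> count=4 queue=[] holders={none}
Step 3: wait(T1) -> count=3 queue=[] holders={T1}
Step 4: wait(T3) -> count=2 queue=[] holders={T1,T3}
Step 5: wait(T7) -> count=1 queue=[] holders={T1,T3,T7}
Step 6: signal(T3) -> count=2 queue=[] holders={T1,T7}
Step 7: wait(T2) -> count=1 queue=[] holders={T1,T2,T7}
Step 8: signal(T7) -> count=2 queue=[] holders={T1,T2}
Step 9: signal(T1) -> count=3 queue=[] holders={T2}
Step 10: signal(T2) -> count=4 queue=[] holders={none}
Step 11: wait(T2) -> count=3 queue=[] holders={T2}
Step 12: wait(T7) -> count=2 queue=[] holders={T2,T7}
Step 13: wait(T5) -> count=1 queue=[] holders={T2,T5,T7}
Step 14: wait(T4) -> count=0 queue=[] holders={T2,T4,T5,T7}
Step 15: wait(T8) -> count=0 queue=[T8] holders={T2,T4,T5,T7}
Step 16: signal(T2) -> count=0 queue=[] holders={T4,T5,T7,T8}
Final holders: T4,T5,T7,T8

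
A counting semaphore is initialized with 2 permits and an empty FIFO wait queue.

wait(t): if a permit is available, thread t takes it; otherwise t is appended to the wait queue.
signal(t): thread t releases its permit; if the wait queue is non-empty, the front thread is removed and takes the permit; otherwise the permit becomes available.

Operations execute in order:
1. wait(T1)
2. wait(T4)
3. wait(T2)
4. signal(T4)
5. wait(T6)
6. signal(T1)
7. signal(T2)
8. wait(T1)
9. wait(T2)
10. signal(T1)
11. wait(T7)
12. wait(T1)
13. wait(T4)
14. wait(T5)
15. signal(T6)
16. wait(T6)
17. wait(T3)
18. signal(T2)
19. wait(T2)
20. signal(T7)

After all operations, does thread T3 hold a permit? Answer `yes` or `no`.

Answer: no

Derivation:
Step 1: wait(T1) -> count=1 queue=[] holders={T1}
Step 2: wait(T4) -> count=0 queue=[] holders={T1,T4}
Step 3: wait(T2) -> count=0 queue=[T2] holders={T1,T4}
Step 4: signal(T4) -> count=0 queue=[] holders={T1,T2}
Step 5: wait(T6) -> count=0 queue=[T6] holders={T1,T2}
Step 6: signal(T1) -> count=0 queue=[] holders={T2,T6}
Step 7: signal(T2) -> count=1 queue=[] holders={T6}
Step 8: wait(T1) -> count=0 queue=[] holders={T1,T6}
Step 9: wait(T2) -> count=0 queue=[T2] holders={T1,T6}
Step 10: signal(T1) -> count=0 queue=[] holders={T2,T6}
Step 11: wait(T7) -> count=0 queue=[T7] holders={T2,T6}
Step 12: wait(T1) -> count=0 queue=[T7,T1] holders={T2,T6}
Step 13: wait(T4) -> count=0 queue=[T7,T1,T4] holders={T2,T6}
Step 14: wait(T5) -> count=0 queue=[T7,T1,T4,T5] holders={T2,T6}
Step 15: signal(T6) -> count=0 queue=[T1,T4,T5] holders={T2,T7}
Step 16: wait(T6) -> count=0 queue=[T1,T4,T5,T6] holders={T2,T7}
Step 17: wait(T3) -> count=0 queue=[T1,T4,T5,T6,T3] holders={T2,T7}
Step 18: signal(T2) -> count=0 queue=[T4,T5,T6,T3] holders={T1,T7}
Step 19: wait(T2) -> count=0 queue=[T4,T5,T6,T3,T2] holders={T1,T7}
Step 20: signal(T7) -> count=0 queue=[T5,T6,T3,T2] holders={T1,T4}
Final holders: {T1,T4} -> T3 not in holders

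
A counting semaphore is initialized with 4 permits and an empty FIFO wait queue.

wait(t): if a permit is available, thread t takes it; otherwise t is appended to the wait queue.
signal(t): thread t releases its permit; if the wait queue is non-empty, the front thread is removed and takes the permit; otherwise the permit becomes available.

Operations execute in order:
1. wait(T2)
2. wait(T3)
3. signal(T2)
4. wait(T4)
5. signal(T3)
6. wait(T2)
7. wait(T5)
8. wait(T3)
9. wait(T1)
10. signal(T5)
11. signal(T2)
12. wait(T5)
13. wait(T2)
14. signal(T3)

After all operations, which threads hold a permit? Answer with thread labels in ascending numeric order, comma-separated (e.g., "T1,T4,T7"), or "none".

Answer: T1,T2,T4,T5

Derivation:
Step 1: wait(T2) -> count=3 queue=[] holders={T2}
Step 2: wait(T3) -> count=2 queue=[] holders={T2,T3}
Step 3: signal(T2) -> count=3 queue=[] holders={T3}
Step 4: wait(T4) -> count=2 queue=[] holders={T3,T4}
Step 5: signal(T3) -> count=3 queue=[] holders={T4}
Step 6: wait(T2) -> count=2 queue=[] holders={T2,T4}
Step 7: wait(T5) -> count=1 queue=[] holders={T2,T4,T5}
Step 8: wait(T3) -> count=0 queue=[] holders={T2,T3,T4,T5}
Step 9: wait(T1) -> count=0 queue=[T1] holders={T2,T3,T4,T5}
Step 10: signal(T5) -> count=0 queue=[] holders={T1,T2,T3,T4}
Step 11: signal(T2) -> count=1 queue=[] holders={T1,T3,T4}
Step 12: wait(T5) -> count=0 queue=[] holders={T1,T3,T4,T5}
Step 13: wait(T2) -> count=0 queue=[T2] holders={T1,T3,T4,T5}
Step 14: signal(T3) -> count=0 queue=[] holders={T1,T2,T4,T5}
Final holders: T1,T2,T4,T5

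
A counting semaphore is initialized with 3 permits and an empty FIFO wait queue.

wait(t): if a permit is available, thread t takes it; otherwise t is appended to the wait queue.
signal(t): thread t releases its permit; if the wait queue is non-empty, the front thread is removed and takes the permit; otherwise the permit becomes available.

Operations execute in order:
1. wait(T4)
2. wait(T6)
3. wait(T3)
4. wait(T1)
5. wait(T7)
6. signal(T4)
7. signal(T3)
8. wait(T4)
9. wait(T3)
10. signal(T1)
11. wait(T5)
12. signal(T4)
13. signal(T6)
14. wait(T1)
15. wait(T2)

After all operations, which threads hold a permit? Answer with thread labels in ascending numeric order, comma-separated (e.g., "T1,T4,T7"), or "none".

Step 1: wait(T4) -> count=2 queue=[] holders={T4}
Step 2: wait(T6) -> count=1 queue=[] holders={T4,T6}
Step 3: wait(T3) -> count=0 queue=[] holders={T3,T4,T6}
Step 4: wait(T1) -> count=0 queue=[T1] holders={T3,T4,T6}
Step 5: wait(T7) -> count=0 queue=[T1,T7] holders={T3,T4,T6}
Step 6: signal(T4) -> count=0 queue=[T7] holders={T1,T3,T6}
Step 7: signal(T3) -> count=0 queue=[] holders={T1,T6,T7}
Step 8: wait(T4) -> count=0 queue=[T4] holders={T1,T6,T7}
Step 9: wait(T3) -> count=0 queue=[T4,T3] holders={T1,T6,T7}
Step 10: signal(T1) -> count=0 queue=[T3] holders={T4,T6,T7}
Step 11: wait(T5) -> count=0 queue=[T3,T5] holders={T4,T6,T7}
Step 12: signal(T4) -> count=0 queue=[T5] holders={T3,T6,T7}
Step 13: signal(T6) -> count=0 queue=[] holders={T3,T5,T7}
Step 14: wait(T1) -> count=0 queue=[T1] holders={T3,T5,T7}
Step 15: wait(T2) -> count=0 queue=[T1,T2] holders={T3,T5,T7}
Final holders: T3,T5,T7

Answer: T3,T5,T7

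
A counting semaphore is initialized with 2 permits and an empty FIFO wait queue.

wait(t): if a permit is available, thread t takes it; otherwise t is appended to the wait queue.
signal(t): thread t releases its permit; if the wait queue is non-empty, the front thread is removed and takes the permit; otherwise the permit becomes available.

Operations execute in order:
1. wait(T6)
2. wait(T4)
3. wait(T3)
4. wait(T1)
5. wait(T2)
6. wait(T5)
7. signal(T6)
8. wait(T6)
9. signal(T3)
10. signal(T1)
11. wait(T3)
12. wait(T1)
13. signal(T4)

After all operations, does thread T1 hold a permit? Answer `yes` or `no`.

Step 1: wait(T6) -> count=1 queue=[] holders={T6}
Step 2: wait(T4) -> count=0 queue=[] holders={T4,T6}
Step 3: wait(T3) -> count=0 queue=[T3] holders={T4,T6}
Step 4: wait(T1) -> count=0 queue=[T3,T1] holders={T4,T6}
Step 5: wait(T2) -> count=0 queue=[T3,T1,T2] holders={T4,T6}
Step 6: wait(T5) -> count=0 queue=[T3,T1,T2,T5] holders={T4,T6}
Step 7: signal(T6) -> count=0 queue=[T1,T2,T5] holders={T3,T4}
Step 8: wait(T6) -> count=0 queue=[T1,T2,T5,T6] holders={T3,T4}
Step 9: signal(T3) -> count=0 queue=[T2,T5,T6] holders={T1,T4}
Step 10: signal(T1) -> count=0 queue=[T5,T6] holders={T2,T4}
Step 11: wait(T3) -> count=0 queue=[T5,T6,T3] holders={T2,T4}
Step 12: wait(T1) -> count=0 queue=[T5,T6,T3,T1] holders={T2,T4}
Step 13: signal(T4) -> count=0 queue=[T6,T3,T1] holders={T2,T5}
Final holders: {T2,T5} -> T1 not in holders

Answer: no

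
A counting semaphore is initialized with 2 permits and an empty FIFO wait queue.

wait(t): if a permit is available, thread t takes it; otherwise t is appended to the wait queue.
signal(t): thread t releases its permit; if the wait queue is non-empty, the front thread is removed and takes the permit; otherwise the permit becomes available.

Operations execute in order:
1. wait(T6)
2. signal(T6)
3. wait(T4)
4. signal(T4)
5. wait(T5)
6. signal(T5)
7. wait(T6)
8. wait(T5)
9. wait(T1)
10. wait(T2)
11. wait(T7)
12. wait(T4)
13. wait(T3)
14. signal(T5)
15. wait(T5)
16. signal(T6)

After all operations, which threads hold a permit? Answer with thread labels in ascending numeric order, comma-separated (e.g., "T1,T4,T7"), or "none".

Answer: T1,T2

Derivation:
Step 1: wait(T6) -> count=1 queue=[] holders={T6}
Step 2: signal(T6) -> count=2 queue=[] holders={none}
Step 3: wait(T4) -> count=1 queue=[] holders={T4}
Step 4: signal(T4) -> count=2 queue=[] holders={none}
Step 5: wait(T5) -> count=1 queue=[] holders={T5}
Step 6: signal(T5) -> count=2 queue=[] holders={none}
Step 7: wait(T6) -> count=1 queue=[] holders={T6}
Step 8: wait(T5) -> count=0 queue=[] holders={T5,T6}
Step 9: wait(T1) -> count=0 queue=[T1] holders={T5,T6}
Step 10: wait(T2) -> count=0 queue=[T1,T2] holders={T5,T6}
Step 11: wait(T7) -> count=0 queue=[T1,T2,T7] holders={T5,T6}
Step 12: wait(T4) -> count=0 queue=[T1,T2,T7,T4] holders={T5,T6}
Step 13: wait(T3) -> count=0 queue=[T1,T2,T7,T4,T3] holders={T5,T6}
Step 14: signal(T5) -> count=0 queue=[T2,T7,T4,T3] holders={T1,T6}
Step 15: wait(T5) -> count=0 queue=[T2,T7,T4,T3,T5] holders={T1,T6}
Step 16: signal(T6) -> count=0 queue=[T7,T4,T3,T5] holders={T1,T2}
Final holders: T1,T2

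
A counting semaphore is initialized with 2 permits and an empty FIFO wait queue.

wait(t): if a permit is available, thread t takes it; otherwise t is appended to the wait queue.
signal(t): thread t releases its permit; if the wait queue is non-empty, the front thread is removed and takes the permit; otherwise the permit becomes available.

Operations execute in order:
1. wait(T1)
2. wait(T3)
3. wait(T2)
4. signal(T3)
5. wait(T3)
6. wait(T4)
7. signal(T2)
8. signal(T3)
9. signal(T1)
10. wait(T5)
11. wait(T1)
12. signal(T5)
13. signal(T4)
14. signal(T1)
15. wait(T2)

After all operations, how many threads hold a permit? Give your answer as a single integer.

Step 1: wait(T1) -> count=1 queue=[] holders={T1}
Step 2: wait(T3) -> count=0 queue=[] holders={T1,T3}
Step 3: wait(T2) -> count=0 queue=[T2] holders={T1,T3}
Step 4: signal(T3) -> count=0 queue=[] holders={T1,T2}
Step 5: wait(T3) -> count=0 queue=[T3] holders={T1,T2}
Step 6: wait(T4) -> count=0 queue=[T3,T4] holders={T1,T2}
Step 7: signal(T2) -> count=0 queue=[T4] holders={T1,T3}
Step 8: signal(T3) -> count=0 queue=[] holders={T1,T4}
Step 9: signal(T1) -> count=1 queue=[] holders={T4}
Step 10: wait(T5) -> count=0 queue=[] holders={T4,T5}
Step 11: wait(T1) -> count=0 queue=[T1] holders={T4,T5}
Step 12: signal(T5) -> count=0 queue=[] holders={T1,T4}
Step 13: signal(T4) -> count=1 queue=[] holders={T1}
Step 14: signal(T1) -> count=2 queue=[] holders={none}
Step 15: wait(T2) -> count=1 queue=[] holders={T2}
Final holders: {T2} -> 1 thread(s)

Answer: 1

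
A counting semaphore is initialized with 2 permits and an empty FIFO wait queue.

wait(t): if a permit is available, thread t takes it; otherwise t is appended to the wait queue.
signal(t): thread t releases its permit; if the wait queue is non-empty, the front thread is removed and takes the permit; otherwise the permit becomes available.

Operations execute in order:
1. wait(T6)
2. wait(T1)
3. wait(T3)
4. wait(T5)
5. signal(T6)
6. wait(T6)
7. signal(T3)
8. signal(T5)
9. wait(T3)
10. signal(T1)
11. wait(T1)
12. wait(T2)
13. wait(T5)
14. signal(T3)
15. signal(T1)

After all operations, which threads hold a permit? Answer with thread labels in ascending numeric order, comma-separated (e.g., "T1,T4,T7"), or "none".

Step 1: wait(T6) -> count=1 queue=[] holders={T6}
Step 2: wait(T1) -> count=0 queue=[] holders={T1,T6}
Step 3: wait(T3) -> count=0 queue=[T3] holders={T1,T6}
Step 4: wait(T5) -> count=0 queue=[T3,T5] holders={T1,T6}
Step 5: signal(T6) -> count=0 queue=[T5] holders={T1,T3}
Step 6: wait(T6) -> count=0 queue=[T5,T6] holders={T1,T3}
Step 7: signal(T3) -> count=0 queue=[T6] holders={T1,T5}
Step 8: signal(T5) -> count=0 queue=[] holders={T1,T6}
Step 9: wait(T3) -> count=0 queue=[T3] holders={T1,T6}
Step 10: signal(T1) -> count=0 queue=[] holders={T3,T6}
Step 11: wait(T1) -> count=0 queue=[T1] holders={T3,T6}
Step 12: wait(T2) -> count=0 queue=[T1,T2] holders={T3,T6}
Step 13: wait(T5) -> count=0 queue=[T1,T2,T5] holders={T3,T6}
Step 14: signal(T3) -> count=0 queue=[T2,T5] holders={T1,T6}
Step 15: signal(T1) -> count=0 queue=[T5] holders={T2,T6}
Final holders: T2,T6

Answer: T2,T6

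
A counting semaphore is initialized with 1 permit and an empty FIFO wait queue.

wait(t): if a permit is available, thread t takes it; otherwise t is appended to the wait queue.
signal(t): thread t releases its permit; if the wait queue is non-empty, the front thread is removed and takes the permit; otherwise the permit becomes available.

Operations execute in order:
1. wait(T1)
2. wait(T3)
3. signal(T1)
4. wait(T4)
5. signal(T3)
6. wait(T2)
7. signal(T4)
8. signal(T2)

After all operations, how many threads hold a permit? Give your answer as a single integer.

Answer: 0

Derivation:
Step 1: wait(T1) -> count=0 queue=[] holders={T1}
Step 2: wait(T3) -> count=0 queue=[T3] holders={T1}
Step 3: signal(T1) -> count=0 queue=[] holders={T3}
Step 4: wait(T4) -> count=0 queue=[T4] holders={T3}
Step 5: signal(T3) -> count=0 queue=[] holders={T4}
Step 6: wait(T2) -> count=0 queue=[T2] holders={T4}
Step 7: signal(T4) -> count=0 queue=[] holders={T2}
Step 8: signal(T2) -> count=1 queue=[] holders={none}
Final holders: {none} -> 0 thread(s)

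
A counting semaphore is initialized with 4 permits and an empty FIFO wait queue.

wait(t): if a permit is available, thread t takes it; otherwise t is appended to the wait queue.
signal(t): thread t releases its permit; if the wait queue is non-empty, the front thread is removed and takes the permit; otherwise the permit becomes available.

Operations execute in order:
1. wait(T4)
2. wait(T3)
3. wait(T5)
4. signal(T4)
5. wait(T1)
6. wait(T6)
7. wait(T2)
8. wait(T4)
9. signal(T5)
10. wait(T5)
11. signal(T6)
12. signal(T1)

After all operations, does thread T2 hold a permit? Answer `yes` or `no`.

Step 1: wait(T4) -> count=3 queue=[] holders={T4}
Step 2: wait(T3) -> count=2 queue=[] holders={T3,T4}
Step 3: wait(T5) -> count=1 queue=[] holders={T3,T4,T5}
Step 4: signal(T4) -> count=2 queue=[] holders={T3,T5}
Step 5: wait(T1) -> count=1 queue=[] holders={T1,T3,T5}
Step 6: wait(T6) -> count=0 queue=[] holders={T1,T3,T5,T6}
Step 7: wait(T2) -> count=0 queue=[T2] holders={T1,T3,T5,T6}
Step 8: wait(T4) -> count=0 queue=[T2,T4] holders={T1,T3,T5,T6}
Step 9: signal(T5) -> count=0 queue=[T4] holders={T1,T2,T3,T6}
Step 10: wait(T5) -> count=0 queue=[T4,T5] holders={T1,T2,T3,T6}
Step 11: signal(T6) -> count=0 queue=[T5] holders={T1,T2,T3,T4}
Step 12: signal(T1) -> count=0 queue=[] holders={T2,T3,T4,T5}
Final holders: {T2,T3,T4,T5} -> T2 in holders

Answer: yes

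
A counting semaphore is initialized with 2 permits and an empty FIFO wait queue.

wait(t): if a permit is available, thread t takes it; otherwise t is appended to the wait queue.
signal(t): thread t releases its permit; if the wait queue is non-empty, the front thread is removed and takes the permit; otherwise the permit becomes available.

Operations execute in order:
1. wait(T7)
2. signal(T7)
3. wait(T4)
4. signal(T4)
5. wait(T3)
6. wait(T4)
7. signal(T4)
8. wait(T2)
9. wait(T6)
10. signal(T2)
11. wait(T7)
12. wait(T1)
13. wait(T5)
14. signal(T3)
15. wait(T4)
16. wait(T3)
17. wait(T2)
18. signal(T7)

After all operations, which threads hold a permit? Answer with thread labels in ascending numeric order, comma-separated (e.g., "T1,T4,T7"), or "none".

Answer: T1,T6

Derivation:
Step 1: wait(T7) -> count=1 queue=[] holders={T7}
Step 2: signal(T7) -> count=2 queue=[] holders={none}
Step 3: wait(T4) -> count=1 queue=[] holders={T4}
Step 4: signal(T4) -> count=2 queue=[] holders={none}
Step 5: wait(T3) -> count=1 queue=[] holders={T3}
Step 6: wait(T4) -> count=0 queue=[] holders={T3,T4}
Step 7: signal(T4) -> count=1 queue=[] holders={T3}
Step 8: wait(T2) -> count=0 queue=[] holders={T2,T3}
Step 9: wait(T6) -> count=0 queue=[T6] holders={T2,T3}
Step 10: signal(T2) -> count=0 queue=[] holders={T3,T6}
Step 11: wait(T7) -> count=0 queue=[T7] holders={T3,T6}
Step 12: wait(T1) -> count=0 queue=[T7,T1] holders={T3,T6}
Step 13: wait(T5) -> count=0 queue=[T7,T1,T5] holders={T3,T6}
Step 14: signal(T3) -> count=0 queue=[T1,T5] holders={T6,T7}
Step 15: wait(T4) -> count=0 queue=[T1,T5,T4] holders={T6,T7}
Step 16: wait(T3) -> count=0 queue=[T1,T5,T4,T3] holders={T6,T7}
Step 17: wait(T2) -> count=0 queue=[T1,T5,T4,T3,T2] holders={T6,T7}
Step 18: signal(T7) -> count=0 queue=[T5,T4,T3,T2] holders={T1,T6}
Final holders: T1,T6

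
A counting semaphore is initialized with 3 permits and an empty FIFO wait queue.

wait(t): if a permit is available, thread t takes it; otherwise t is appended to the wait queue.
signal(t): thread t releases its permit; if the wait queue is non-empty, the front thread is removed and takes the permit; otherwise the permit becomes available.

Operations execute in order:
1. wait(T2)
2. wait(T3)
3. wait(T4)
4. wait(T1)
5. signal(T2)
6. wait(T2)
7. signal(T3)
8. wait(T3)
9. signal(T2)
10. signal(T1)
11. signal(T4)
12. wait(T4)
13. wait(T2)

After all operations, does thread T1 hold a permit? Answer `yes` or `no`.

Step 1: wait(T2) -> count=2 queue=[] holders={T2}
Step 2: wait(T3) -> count=1 queue=[] holders={T2,T3}
Step 3: wait(T4) -> count=0 queue=[] holders={T2,T3,T4}
Step 4: wait(T1) -> count=0 queue=[T1] holders={T2,T3,T4}
Step 5: signal(T2) -> count=0 queue=[] holders={T1,T3,T4}
Step 6: wait(T2) -> count=0 queue=[T2] holders={T1,T3,T4}
Step 7: signal(T3) -> count=0 queue=[] holders={T1,T2,T4}
Step 8: wait(T3) -> count=0 queue=[T3] holders={T1,T2,T4}
Step 9: signal(T2) -> count=0 queue=[] holders={T1,T3,T4}
Step 10: signal(T1) -> count=1 queue=[] holders={T3,T4}
Step 11: signal(T4) -> count=2 queue=[] holders={T3}
Step 12: wait(T4) -> count=1 queue=[] holders={T3,T4}
Step 13: wait(T2) -> count=0 queue=[] holders={T2,T3,T4}
Final holders: {T2,T3,T4} -> T1 not in holders

Answer: no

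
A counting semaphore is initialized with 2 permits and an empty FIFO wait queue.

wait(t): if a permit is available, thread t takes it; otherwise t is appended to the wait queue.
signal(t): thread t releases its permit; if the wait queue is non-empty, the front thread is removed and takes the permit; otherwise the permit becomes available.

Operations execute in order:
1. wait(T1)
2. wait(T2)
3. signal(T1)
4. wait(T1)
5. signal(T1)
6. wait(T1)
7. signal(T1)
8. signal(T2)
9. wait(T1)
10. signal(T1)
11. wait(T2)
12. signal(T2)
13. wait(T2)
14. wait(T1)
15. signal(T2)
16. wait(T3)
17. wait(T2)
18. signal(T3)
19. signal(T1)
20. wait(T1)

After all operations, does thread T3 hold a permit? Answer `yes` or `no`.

Step 1: wait(T1) -> count=1 queue=[] holders={T1}
Step 2: wait(T2) -> count=0 queue=[] holders={T1,T2}
Step 3: signal(T1) -> count=1 queue=[] holders={T2}
Step 4: wait(T1) -> count=0 queue=[] holders={T1,T2}
Step 5: signal(T1) -> count=1 queue=[] holders={T2}
Step 6: wait(T1) -> count=0 queue=[] holders={T1,T2}
Step 7: signal(T1) -> count=1 queue=[] holders={T2}
Step 8: signal(T2) -> count=2 queue=[] holders={none}
Step 9: wait(T1) -> count=1 queue=[] holders={T1}
Step 10: signal(T1) -> count=2 queue=[] holders={none}
Step 11: wait(T2) -> count=1 queue=[] holders={T2}
Step 12: signal(T2) -> count=2 queue=[] holders={none}
Step 13: wait(T2) -> count=1 queue=[] holders={T2}
Step 14: wait(T1) -> count=0 queue=[] holders={T1,T2}
Step 15: signal(T2) -> count=1 queue=[] holders={T1}
Step 16: wait(T3) -> count=0 queue=[] holders={T1,T3}
Step 17: wait(T2) -> count=0 queue=[T2] holders={T1,T3}
Step 18: signal(T3) -> count=0 queue=[] holders={T1,T2}
Step 19: signal(T1) -> count=1 queue=[] holders={T2}
Step 20: wait(T1) -> count=0 queue=[] holders={T1,T2}
Final holders: {T1,T2} -> T3 not in holders

Answer: no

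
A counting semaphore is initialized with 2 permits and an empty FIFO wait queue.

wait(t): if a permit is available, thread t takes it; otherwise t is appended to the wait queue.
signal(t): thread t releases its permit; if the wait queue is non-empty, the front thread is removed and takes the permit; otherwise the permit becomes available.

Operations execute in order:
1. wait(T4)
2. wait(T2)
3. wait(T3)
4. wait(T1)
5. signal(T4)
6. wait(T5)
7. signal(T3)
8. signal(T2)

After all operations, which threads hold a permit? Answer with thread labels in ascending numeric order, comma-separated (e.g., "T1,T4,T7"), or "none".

Step 1: wait(T4) -> count=1 queue=[] holders={T4}
Step 2: wait(T2) -> count=0 queue=[] holders={T2,T4}
Step 3: wait(T3) -> count=0 queue=[T3] holders={T2,T4}
Step 4: wait(T1) -> count=0 queue=[T3,T1] holders={T2,T4}
Step 5: signal(T4) -> count=0 queue=[T1] holders={T2,T3}
Step 6: wait(T5) -> count=0 queue=[T1,T5] holders={T2,T3}
Step 7: signal(T3) -> count=0 queue=[T5] holders={T1,T2}
Step 8: signal(T2) -> count=0 queue=[] holders={T1,T5}
Final holders: T1,T5

Answer: T1,T5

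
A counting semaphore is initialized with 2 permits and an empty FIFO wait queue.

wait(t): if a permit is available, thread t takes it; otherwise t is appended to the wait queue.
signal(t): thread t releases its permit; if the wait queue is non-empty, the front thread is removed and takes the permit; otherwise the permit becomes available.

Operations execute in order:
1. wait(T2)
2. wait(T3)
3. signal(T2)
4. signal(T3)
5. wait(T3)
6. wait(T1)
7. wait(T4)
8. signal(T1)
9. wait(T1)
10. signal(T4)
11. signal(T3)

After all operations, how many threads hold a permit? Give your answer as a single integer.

Step 1: wait(T2) -> count=1 queue=[] holders={T2}
Step 2: wait(T3) -> count=0 queue=[] holders={T2,T3}
Step 3: signal(T2) -> count=1 queue=[] holders={T3}
Step 4: signal(T3) -> count=2 queue=[] holders={none}
Step 5: wait(T3) -> count=1 queue=[] holders={T3}
Step 6: wait(T1) -> count=0 queue=[] holders={T1,T3}
Step 7: wait(T4) -> count=0 queue=[T4] holders={T1,T3}
Step 8: signal(T1) -> count=0 queue=[] holders={T3,T4}
Step 9: wait(T1) -> count=0 queue=[T1] holders={T3,T4}
Step 10: signal(T4) -> count=0 queue=[] holders={T1,T3}
Step 11: signal(T3) -> count=1 queue=[] holders={T1}
Final holders: {T1} -> 1 thread(s)

Answer: 1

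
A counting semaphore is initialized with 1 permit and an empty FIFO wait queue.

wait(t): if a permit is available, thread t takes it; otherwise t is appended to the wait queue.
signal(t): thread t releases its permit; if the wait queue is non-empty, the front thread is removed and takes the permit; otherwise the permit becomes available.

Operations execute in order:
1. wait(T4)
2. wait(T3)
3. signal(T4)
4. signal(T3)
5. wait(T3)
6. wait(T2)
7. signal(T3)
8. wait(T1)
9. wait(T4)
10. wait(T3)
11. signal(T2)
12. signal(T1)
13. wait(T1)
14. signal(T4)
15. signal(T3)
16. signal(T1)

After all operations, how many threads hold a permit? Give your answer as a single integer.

Step 1: wait(T4) -> count=0 queue=[] holders={T4}
Step 2: wait(T3) -> count=0 queue=[T3] holders={T4}
Step 3: signal(T4) -> count=0 queue=[] holders={T3}
Step 4: signal(T3) -> count=1 queue=[] holders={none}
Step 5: wait(T3) -> count=0 queue=[] holders={T3}
Step 6: wait(T2) -> count=0 queue=[T2] holders={T3}
Step 7: signal(T3) -> count=0 queue=[] holders={T2}
Step 8: wait(T1) -> count=0 queue=[T1] holders={T2}
Step 9: wait(T4) -> count=0 queue=[T1,T4] holders={T2}
Step 10: wait(T3) -> count=0 queue=[T1,T4,T3] holders={T2}
Step 11: signal(T2) -> count=0 queue=[T4,T3] holders={T1}
Step 12: signal(T1) -> count=0 queue=[T3] holders={T4}
Step 13: wait(T1) -> count=0 queue=[T3,T1] holders={T4}
Step 14: signal(T4) -> count=0 queue=[T1] holders={T3}
Step 15: signal(T3) -> count=0 queue=[] holders={T1}
Step 16: signal(T1) -> count=1 queue=[] holders={none}
Final holders: {none} -> 0 thread(s)

Answer: 0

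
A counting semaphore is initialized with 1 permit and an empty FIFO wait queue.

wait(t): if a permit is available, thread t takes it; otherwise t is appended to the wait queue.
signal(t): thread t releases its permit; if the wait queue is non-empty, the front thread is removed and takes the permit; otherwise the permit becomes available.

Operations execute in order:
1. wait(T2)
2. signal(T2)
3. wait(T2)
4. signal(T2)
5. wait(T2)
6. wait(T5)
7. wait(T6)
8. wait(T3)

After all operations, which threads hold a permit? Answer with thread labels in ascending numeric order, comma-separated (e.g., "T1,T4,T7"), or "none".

Answer: T2

Derivation:
Step 1: wait(T2) -> count=0 queue=[] holders={T2}
Step 2: signal(T2) -> count=1 queue=[] holders={none}
Step 3: wait(T2) -> count=0 queue=[] holders={T2}
Step 4: signal(T2) -> count=1 queue=[] holders={none}
Step 5: wait(T2) -> count=0 queue=[] holders={T2}
Step 6: wait(T5) -> count=0 queue=[T5] holders={T2}
Step 7: wait(T6) -> count=0 queue=[T5,T6] holders={T2}
Step 8: wait(T3) -> count=0 queue=[T5,T6,T3] holders={T2}
Final holders: T2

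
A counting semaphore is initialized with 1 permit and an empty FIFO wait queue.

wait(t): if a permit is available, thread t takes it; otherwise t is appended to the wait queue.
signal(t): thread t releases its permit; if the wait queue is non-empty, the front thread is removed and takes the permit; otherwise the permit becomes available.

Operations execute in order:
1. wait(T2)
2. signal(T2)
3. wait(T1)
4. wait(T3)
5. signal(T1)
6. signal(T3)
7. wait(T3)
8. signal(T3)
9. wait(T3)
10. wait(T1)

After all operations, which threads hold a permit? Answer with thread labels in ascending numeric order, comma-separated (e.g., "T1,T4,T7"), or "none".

Step 1: wait(T2) -> count=0 queue=[] holders={T2}
Step 2: signal(T2) -> count=1 queue=[] holders={none}
Step 3: wait(T1) -> count=0 queue=[] holders={T1}
Step 4: wait(T3) -> count=0 queue=[T3] holders={T1}
Step 5: signal(T1) -> count=0 queue=[] holders={T3}
Step 6: signal(T3) -> count=1 queue=[] holders={none}
Step 7: wait(T3) -> count=0 queue=[] holders={T3}
Step 8: signal(T3) -> count=1 queue=[] holders={none}
Step 9: wait(T3) -> count=0 queue=[] holders={T3}
Step 10: wait(T1) -> count=0 queue=[T1] holders={T3}
Final holders: T3

Answer: T3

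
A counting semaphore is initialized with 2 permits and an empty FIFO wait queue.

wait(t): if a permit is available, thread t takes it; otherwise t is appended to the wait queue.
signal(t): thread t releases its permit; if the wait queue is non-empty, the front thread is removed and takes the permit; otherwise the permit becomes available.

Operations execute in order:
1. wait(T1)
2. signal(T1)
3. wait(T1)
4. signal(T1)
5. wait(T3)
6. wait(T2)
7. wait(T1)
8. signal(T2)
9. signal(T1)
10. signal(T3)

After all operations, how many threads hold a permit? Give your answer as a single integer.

Answer: 0

Derivation:
Step 1: wait(T1) -> count=1 queue=[] holders={T1}
Step 2: signal(T1) -> count=2 queue=[] holders={none}
Step 3: wait(T1) -> count=1 queue=[] holders={T1}
Step 4: signal(T1) -> count=2 queue=[] holders={none}
Step 5: wait(T3) -> count=1 queue=[] holders={T3}
Step 6: wait(T2) -> count=0 queue=[] holders={T2,T3}
Step 7: wait(T1) -> count=0 queue=[T1] holders={T2,T3}
Step 8: signal(T2) -> count=0 queue=[] holders={T1,T3}
Step 9: signal(T1) -> count=1 queue=[] holders={T3}
Step 10: signal(T3) -> count=2 queue=[] holders={none}
Final holders: {none} -> 0 thread(s)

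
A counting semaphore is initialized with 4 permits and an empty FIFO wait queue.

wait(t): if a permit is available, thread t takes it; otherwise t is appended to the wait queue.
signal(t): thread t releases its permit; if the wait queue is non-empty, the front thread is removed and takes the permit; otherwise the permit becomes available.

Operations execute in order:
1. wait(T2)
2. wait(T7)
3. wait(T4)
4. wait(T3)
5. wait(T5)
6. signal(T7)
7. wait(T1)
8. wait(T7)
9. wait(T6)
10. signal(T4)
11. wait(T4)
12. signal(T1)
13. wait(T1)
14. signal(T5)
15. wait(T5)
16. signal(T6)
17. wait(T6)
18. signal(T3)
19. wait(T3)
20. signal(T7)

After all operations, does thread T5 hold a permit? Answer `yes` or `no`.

Answer: yes

Derivation:
Step 1: wait(T2) -> count=3 queue=[] holders={T2}
Step 2: wait(T7) -> count=2 queue=[] holders={T2,T7}
Step 3: wait(T4) -> count=1 queue=[] holders={T2,T4,T7}
Step 4: wait(T3) -> count=0 queue=[] holders={T2,T3,T4,T7}
Step 5: wait(T5) -> count=0 queue=[T5] holders={T2,T3,T4,T7}
Step 6: signal(T7) -> count=0 queue=[] holders={T2,T3,T4,T5}
Step 7: wait(T1) -> count=0 queue=[T1] holders={T2,T3,T4,T5}
Step 8: wait(T7) -> count=0 queue=[T1,T7] holders={T2,T3,T4,T5}
Step 9: wait(T6) -> count=0 queue=[T1,T7,T6] holders={T2,T3,T4,T5}
Step 10: signal(T4) -> count=0 queue=[T7,T6] holders={T1,T2,T3,T5}
Step 11: wait(T4) -> count=0 queue=[T7,T6,T4] holders={T1,T2,T3,T5}
Step 12: signal(T1) -> count=0 queue=[T6,T4] holders={T2,T3,T5,T7}
Step 13: wait(T1) -> count=0 queue=[T6,T4,T1] holders={T2,T3,T5,T7}
Step 14: signal(T5) -> count=0 queue=[T4,T1] holders={T2,T3,T6,T7}
Step 15: wait(T5) -> count=0 queue=[T4,T1,T5] holders={T2,T3,T6,T7}
Step 16: signal(T6) -> count=0 queue=[T1,T5] holders={T2,T3,T4,T7}
Step 17: wait(T6) -> count=0 queue=[T1,T5,T6] holders={T2,T3,T4,T7}
Step 18: signal(T3) -> count=0 queue=[T5,T6] holders={T1,T2,T4,T7}
Step 19: wait(T3) -> count=0 queue=[T5,T6,T3] holders={T1,T2,T4,T7}
Step 20: signal(T7) -> count=0 queue=[T6,T3] holders={T1,T2,T4,T5}
Final holders: {T1,T2,T4,T5} -> T5 in holders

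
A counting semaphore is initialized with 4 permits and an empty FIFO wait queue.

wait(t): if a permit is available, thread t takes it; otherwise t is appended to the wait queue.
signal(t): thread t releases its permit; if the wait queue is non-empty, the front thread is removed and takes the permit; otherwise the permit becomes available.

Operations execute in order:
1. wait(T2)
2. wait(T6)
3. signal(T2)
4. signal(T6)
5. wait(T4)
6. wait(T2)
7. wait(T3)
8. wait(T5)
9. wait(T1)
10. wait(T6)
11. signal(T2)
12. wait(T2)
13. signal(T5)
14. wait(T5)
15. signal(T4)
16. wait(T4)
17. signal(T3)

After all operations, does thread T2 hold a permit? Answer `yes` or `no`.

Answer: yes

Derivation:
Step 1: wait(T2) -> count=3 queue=[] holders={T2}
Step 2: wait(T6) -> count=2 queue=[] holders={T2,T6}
Step 3: signal(T2) -> count=3 queue=[] holders={T6}
Step 4: signal(T6) -> count=4 queue=[] holders={none}
Step 5: wait(T4) -> count=3 queue=[] holders={T4}
Step 6: wait(T2) -> count=2 queue=[] holders={T2,T4}
Step 7: wait(T3) -> count=1 queue=[] holders={T2,T3,T4}
Step 8: wait(T5) -> count=0 queue=[] holders={T2,T3,T4,T5}
Step 9: wait(T1) -> count=0 queue=[T1] holders={T2,T3,T4,T5}
Step 10: wait(T6) -> count=0 queue=[T1,T6] holders={T2,T3,T4,T5}
Step 11: signal(T2) -> count=0 queue=[T6] holders={T1,T3,T4,T5}
Step 12: wait(T2) -> count=0 queue=[T6,T2] holders={T1,T3,T4,T5}
Step 13: signal(T5) -> count=0 queue=[T2] holders={T1,T3,T4,T6}
Step 14: wait(T5) -> count=0 queue=[T2,T5] holders={T1,T3,T4,T6}
Step 15: signal(T4) -> count=0 queue=[T5] holders={T1,T2,T3,T6}
Step 16: wait(T4) -> count=0 queue=[T5,T4] holders={T1,T2,T3,T6}
Step 17: signal(T3) -> count=0 queue=[T4] holders={T1,T2,T5,T6}
Final holders: {T1,T2,T5,T6} -> T2 in holders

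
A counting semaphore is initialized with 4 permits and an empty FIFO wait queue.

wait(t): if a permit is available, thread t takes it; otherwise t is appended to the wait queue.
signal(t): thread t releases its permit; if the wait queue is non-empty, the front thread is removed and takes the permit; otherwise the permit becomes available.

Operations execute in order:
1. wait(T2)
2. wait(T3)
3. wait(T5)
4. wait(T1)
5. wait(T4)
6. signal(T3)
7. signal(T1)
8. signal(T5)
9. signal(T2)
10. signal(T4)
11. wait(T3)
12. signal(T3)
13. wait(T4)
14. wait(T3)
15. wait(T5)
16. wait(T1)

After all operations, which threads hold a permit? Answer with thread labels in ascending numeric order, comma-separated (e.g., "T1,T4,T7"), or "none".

Answer: T1,T3,T4,T5

Derivation:
Step 1: wait(T2) -> count=3 queue=[] holders={T2}
Step 2: wait(T3) -> count=2 queue=[] holders={T2,T3}
Step 3: wait(T5) -> count=1 queue=[] holders={T2,T3,T5}
Step 4: wait(T1) -> count=0 queue=[] holders={T1,T2,T3,T5}
Step 5: wait(T4) -> count=0 queue=[T4] holders={T1,T2,T3,T5}
Step 6: signal(T3) -> count=0 queue=[] holders={T1,T2,T4,T5}
Step 7: signal(T1) -> count=1 queue=[] holders={T2,T4,T5}
Step 8: signal(T5) -> count=2 queue=[] holders={T2,T4}
Step 9: signal(T2) -> count=3 queue=[] holders={T4}
Step 10: signal(T4) -> count=4 queue=[] holders={none}
Step 11: wait(T3) -> count=3 queue=[] holders={T3}
Step 12: signal(T3) -> count=4 queue=[] holders={none}
Step 13: wait(T4) -> count=3 queue=[] holders={T4}
Step 14: wait(T3) -> count=2 queue=[] holders={T3,T4}
Step 15: wait(T5) -> count=1 queue=[] holders={T3,T4,T5}
Step 16: wait(T1) -> count=0 queue=[] holders={T1,T3,T4,T5}
Final holders: T1,T3,T4,T5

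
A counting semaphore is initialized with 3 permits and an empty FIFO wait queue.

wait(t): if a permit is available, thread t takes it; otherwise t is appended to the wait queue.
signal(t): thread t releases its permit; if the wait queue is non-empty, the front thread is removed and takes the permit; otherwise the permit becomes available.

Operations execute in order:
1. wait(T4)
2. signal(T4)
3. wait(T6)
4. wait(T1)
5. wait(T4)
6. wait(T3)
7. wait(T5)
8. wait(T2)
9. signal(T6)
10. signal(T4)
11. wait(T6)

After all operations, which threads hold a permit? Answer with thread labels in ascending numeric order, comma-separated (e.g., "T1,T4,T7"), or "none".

Step 1: wait(T4) -> count=2 queue=[] holders={T4}
Step 2: signal(T4) -> count=3 queue=[] holders={none}
Step 3: wait(T6) -> count=2 queue=[] holders={T6}
Step 4: wait(T1) -> count=1 queue=[] holders={T1,T6}
Step 5: wait(T4) -> count=0 queue=[] holders={T1,T4,T6}
Step 6: wait(T3) -> count=0 queue=[T3] holders={T1,T4,T6}
Step 7: wait(T5) -> count=0 queue=[T3,T5] holders={T1,T4,T6}
Step 8: wait(T2) -> count=0 queue=[T3,T5,T2] holders={T1,T4,T6}
Step 9: signal(T6) -> count=0 queue=[T5,T2] holders={T1,T3,T4}
Step 10: signal(T4) -> count=0 queue=[T2] holders={T1,T3,T5}
Step 11: wait(T6) -> count=0 queue=[T2,T6] holders={T1,T3,T5}
Final holders: T1,T3,T5

Answer: T1,T3,T5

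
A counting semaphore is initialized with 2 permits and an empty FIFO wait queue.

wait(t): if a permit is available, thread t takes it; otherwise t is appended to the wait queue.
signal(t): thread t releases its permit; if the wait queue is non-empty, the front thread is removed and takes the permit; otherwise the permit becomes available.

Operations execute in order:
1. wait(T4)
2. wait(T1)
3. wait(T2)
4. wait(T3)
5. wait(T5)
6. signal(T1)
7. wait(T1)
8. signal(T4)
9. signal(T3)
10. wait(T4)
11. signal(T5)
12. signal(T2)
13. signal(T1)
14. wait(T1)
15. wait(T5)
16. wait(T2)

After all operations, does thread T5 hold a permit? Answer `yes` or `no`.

Step 1: wait(T4) -> count=1 queue=[] holders={T4}
Step 2: wait(T1) -> count=0 queue=[] holders={T1,T4}
Step 3: wait(T2) -> count=0 queue=[T2] holders={T1,T4}
Step 4: wait(T3) -> count=0 queue=[T2,T3] holders={T1,T4}
Step 5: wait(T5) -> count=0 queue=[T2,T3,T5] holders={T1,T4}
Step 6: signal(T1) -> count=0 queue=[T3,T5] holders={T2,T4}
Step 7: wait(T1) -> count=0 queue=[T3,T5,T1] holders={T2,T4}
Step 8: signal(T4) -> count=0 queue=[T5,T1] holders={T2,T3}
Step 9: signal(T3) -> count=0 queue=[T1] holders={T2,T5}
Step 10: wait(T4) -> count=0 queue=[T1,T4] holders={T2,T5}
Step 11: signal(T5) -> count=0 queue=[T4] holders={T1,T2}
Step 12: signal(T2) -> count=0 queue=[] holders={T1,T4}
Step 13: signal(T1) -> count=1 queue=[] holders={T4}
Step 14: wait(T1) -> count=0 queue=[] holders={T1,T4}
Step 15: wait(T5) -> count=0 queue=[T5] holders={T1,T4}
Step 16: wait(T2) -> count=0 queue=[T5,T2] holders={T1,T4}
Final holders: {T1,T4} -> T5 not in holders

Answer: no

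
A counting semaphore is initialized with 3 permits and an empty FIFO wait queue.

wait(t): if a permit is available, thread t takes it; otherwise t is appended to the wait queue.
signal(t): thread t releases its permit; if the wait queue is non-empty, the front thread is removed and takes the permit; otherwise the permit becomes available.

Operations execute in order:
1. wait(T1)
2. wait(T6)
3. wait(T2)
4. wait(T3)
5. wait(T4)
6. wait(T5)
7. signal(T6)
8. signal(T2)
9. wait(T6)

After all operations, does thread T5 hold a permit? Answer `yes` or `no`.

Step 1: wait(T1) -> count=2 queue=[] holders={T1}
Step 2: wait(T6) -> count=1 queue=[] holders={T1,T6}
Step 3: wait(T2) -> count=0 queue=[] holders={T1,T2,T6}
Step 4: wait(T3) -> count=0 queue=[T3] holders={T1,T2,T6}
Step 5: wait(T4) -> count=0 queue=[T3,T4] holders={T1,T2,T6}
Step 6: wait(T5) -> count=0 queue=[T3,T4,T5] holders={T1,T2,T6}
Step 7: signal(T6) -> count=0 queue=[T4,T5] holders={T1,T2,T3}
Step 8: signal(T2) -> count=0 queue=[T5] holders={T1,T3,T4}
Step 9: wait(T6) -> count=0 queue=[T5,T6] holders={T1,T3,T4}
Final holders: {T1,T3,T4} -> T5 not in holders

Answer: no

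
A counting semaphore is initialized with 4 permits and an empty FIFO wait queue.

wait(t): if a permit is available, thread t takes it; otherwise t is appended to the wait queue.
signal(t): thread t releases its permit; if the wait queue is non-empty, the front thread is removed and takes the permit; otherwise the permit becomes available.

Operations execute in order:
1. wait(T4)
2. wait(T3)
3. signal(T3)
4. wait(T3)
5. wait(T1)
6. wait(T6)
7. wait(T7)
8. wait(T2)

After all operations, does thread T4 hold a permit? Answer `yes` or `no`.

Answer: yes

Derivation:
Step 1: wait(T4) -> count=3 queue=[] holders={T4}
Step 2: wait(T3) -> count=2 queue=[] holders={T3,T4}
Step 3: signal(T3) -> count=3 queue=[] holders={T4}
Step 4: wait(T3) -> count=2 queue=[] holders={T3,T4}
Step 5: wait(T1) -> count=1 queue=[] holders={T1,T3,T4}
Step 6: wait(T6) -> count=0 queue=[] holders={T1,T3,T4,T6}
Step 7: wait(T7) -> count=0 queue=[T7] holders={T1,T3,T4,T6}
Step 8: wait(T2) -> count=0 queue=[T7,T2] holders={T1,T3,T4,T6}
Final holders: {T1,T3,T4,T6} -> T4 in holders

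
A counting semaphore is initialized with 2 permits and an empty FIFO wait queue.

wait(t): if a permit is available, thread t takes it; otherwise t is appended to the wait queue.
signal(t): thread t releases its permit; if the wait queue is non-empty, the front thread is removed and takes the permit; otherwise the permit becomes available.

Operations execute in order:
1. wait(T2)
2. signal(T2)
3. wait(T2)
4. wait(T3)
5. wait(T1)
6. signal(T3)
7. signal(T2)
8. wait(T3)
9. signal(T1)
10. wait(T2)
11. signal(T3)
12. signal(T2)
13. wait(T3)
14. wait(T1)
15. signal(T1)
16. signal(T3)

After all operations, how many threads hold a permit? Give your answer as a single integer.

Answer: 0

Derivation:
Step 1: wait(T2) -> count=1 queue=[] holders={T2}
Step 2: signal(T2) -> count=2 queue=[] holders={none}
Step 3: wait(T2) -> count=1 queue=[] holders={T2}
Step 4: wait(T3) -> count=0 queue=[] holders={T2,T3}
Step 5: wait(T1) -> count=0 queue=[T1] holders={T2,T3}
Step 6: signal(T3) -> count=0 queue=[] holders={T1,T2}
Step 7: signal(T2) -> count=1 queue=[] holders={T1}
Step 8: wait(T3) -> count=0 queue=[] holders={T1,T3}
Step 9: signal(T1) -> count=1 queue=[] holders={T3}
Step 10: wait(T2) -> count=0 queue=[] holders={T2,T3}
Step 11: signal(T3) -> count=1 queue=[] holders={T2}
Step 12: signal(T2) -> count=2 queue=[] holders={none}
Step 13: wait(T3) -> count=1 queue=[] holders={T3}
Step 14: wait(T1) -> count=0 queue=[] holders={T1,T3}
Step 15: signal(T1) -> count=1 queue=[] holders={T3}
Step 16: signal(T3) -> count=2 queue=[] holders={none}
Final holders: {none} -> 0 thread(s)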